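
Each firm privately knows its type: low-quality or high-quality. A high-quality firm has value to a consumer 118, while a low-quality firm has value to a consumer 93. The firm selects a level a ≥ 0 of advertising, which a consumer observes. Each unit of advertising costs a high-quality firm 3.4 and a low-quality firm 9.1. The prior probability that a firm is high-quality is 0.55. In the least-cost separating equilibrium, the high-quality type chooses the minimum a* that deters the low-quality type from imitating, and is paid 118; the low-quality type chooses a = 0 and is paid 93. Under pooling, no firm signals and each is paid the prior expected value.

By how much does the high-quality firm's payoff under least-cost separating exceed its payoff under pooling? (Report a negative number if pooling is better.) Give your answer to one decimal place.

1.9

Least-cost separating signal: a* solves 93 = 118 − 9.1·a*, so a* = (118 − 93)/9.1 ≈ 2.7473.
High-quality type's separating payoff: 118 − 3.4 × a* = 118 − 3.4 × (118 − 93)/9.1 = 118 − 85/9.1 ≈ 108.659.
Pooling payoff: 0.55 × 118 + 0.45 × 93 = 106.75.
Difference: 108.659 − 106.75 = 1.909, i.e. 1.9 to one decimal place.
The high-quality type prefers to separate.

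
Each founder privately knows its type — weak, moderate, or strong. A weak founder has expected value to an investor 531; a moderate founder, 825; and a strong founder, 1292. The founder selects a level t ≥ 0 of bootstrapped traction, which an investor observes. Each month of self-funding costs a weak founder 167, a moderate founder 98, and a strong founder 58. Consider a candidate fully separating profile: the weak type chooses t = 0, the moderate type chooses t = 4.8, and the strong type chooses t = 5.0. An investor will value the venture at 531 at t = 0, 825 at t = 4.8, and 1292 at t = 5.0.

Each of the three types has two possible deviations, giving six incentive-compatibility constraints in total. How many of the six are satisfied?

4

Strong (own payoff 1292 − 58×5.0 = 1002): to t=0 gives 531 → no gain ✓; to t=4.8 gives 825 − 58×4.8 = 546.6 → no gain ✓.
Moderate (own payoff 825 − 98×4.8 = 354.6): to t=0 gives 531 → profitable ✗; to t=5.0 gives 1292 − 98×5.0 = 802 → profitable ✗.
Weak (own payoff 531): to t=4.8 gives 825 − 167×4.8 = 23.4 → no gain ✓; to t=5.0 gives 1292 − 167×5.0 = 457 → no gain ✓.
4 of the 6 constraints hold; not an equilibrium.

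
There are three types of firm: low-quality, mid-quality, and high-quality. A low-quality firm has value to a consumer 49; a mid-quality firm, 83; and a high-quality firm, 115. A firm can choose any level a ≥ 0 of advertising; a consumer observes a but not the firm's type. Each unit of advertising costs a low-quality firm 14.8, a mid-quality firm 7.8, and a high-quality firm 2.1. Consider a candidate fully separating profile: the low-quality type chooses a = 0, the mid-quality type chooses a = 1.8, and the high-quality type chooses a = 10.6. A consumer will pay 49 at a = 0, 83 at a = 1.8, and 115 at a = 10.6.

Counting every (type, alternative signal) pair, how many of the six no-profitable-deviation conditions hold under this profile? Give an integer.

5

High-quality (own payoff 115 − 2.1×10.6 = 92.74): to a=0 gives 49 → no gain ✓; to a=1.8 gives 83 − 2.1×1.8 = 79.22 → no gain ✓.
Mid-quality (own payoff 83 − 7.8×1.8 = 68.96): to a=0 gives 49 → no gain ✓; to a=10.6 gives 115 − 7.8×10.6 = 32.32 → no gain ✓.
Low-quality (own payoff 49): to a=1.8 gives 83 − 14.8×1.8 = 56.36 → profitable ✗; to a=10.6 gives 115 − 14.8×10.6 = -41.88 → no gain ✓.
5 of the 6 constraints hold; not an equilibrium.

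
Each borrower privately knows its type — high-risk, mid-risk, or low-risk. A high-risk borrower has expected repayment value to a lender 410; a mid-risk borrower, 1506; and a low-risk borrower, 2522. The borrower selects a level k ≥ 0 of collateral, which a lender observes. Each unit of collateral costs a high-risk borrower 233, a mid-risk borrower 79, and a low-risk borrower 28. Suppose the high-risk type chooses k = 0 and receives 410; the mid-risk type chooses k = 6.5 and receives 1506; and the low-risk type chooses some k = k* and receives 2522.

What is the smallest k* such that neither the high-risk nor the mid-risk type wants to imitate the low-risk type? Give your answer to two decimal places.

High-risk type (on-path payoff 410) won't mimic when 410 ≥ 2522 − 233·k*, i.e. k* ≥ 9.06.
Mid-risk type (on-path payoff 1506 − 79×6.5 = 992.5) won't mimic when 992.5 ≥ 2522 − 79·k*, i.e. k* ≥ 19.36.
Both must hold, so k* = max(9.06, 19.36) = 19.36. The mid-risk type's constraint binds.

19.36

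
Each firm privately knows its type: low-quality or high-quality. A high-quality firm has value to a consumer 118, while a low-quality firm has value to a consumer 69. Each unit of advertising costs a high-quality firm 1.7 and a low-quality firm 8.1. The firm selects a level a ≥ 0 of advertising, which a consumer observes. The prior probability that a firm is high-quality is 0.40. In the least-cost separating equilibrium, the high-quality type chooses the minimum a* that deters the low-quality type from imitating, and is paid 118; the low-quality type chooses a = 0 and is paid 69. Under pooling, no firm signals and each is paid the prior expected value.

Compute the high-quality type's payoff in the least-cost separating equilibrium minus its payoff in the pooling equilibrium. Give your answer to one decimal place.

Least-cost separating signal: a* solves 69 = 118 − 8.1·a*, so a* = (118 − 69)/8.1 ≈ 6.0494.
High-quality type's separating payoff: 118 − 1.7 × a* = 118 − 1.7 × (118 − 69)/8.1 = 118 − 83.3/8.1 ≈ 107.716.
Pooling payoff: 0.40 × 118 + 0.60 × 69 = 88.6.
Difference: 107.716 − 88.6 = 19.116, i.e. 19.1 to one decimal place.
The high-quality type prefers to separate.

19.1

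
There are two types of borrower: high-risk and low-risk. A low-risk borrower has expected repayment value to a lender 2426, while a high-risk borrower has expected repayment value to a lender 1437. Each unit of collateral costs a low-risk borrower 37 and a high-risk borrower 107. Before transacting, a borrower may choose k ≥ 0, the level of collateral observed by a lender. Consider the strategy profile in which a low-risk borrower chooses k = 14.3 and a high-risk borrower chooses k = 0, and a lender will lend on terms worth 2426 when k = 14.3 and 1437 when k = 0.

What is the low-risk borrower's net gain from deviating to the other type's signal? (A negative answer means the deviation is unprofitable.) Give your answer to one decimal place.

-459.9

Playing k = 14.3 the low-risk borrower receives 2426 − 37 × 14.3 = 1896.9.
Deviating to k = 0 yields 1437 instead.
Gain from deviating: 1437 − 1896.9 = -459.9.
The gain is negative, so the low-risk type's incentive-compatibility constraint is satisfied.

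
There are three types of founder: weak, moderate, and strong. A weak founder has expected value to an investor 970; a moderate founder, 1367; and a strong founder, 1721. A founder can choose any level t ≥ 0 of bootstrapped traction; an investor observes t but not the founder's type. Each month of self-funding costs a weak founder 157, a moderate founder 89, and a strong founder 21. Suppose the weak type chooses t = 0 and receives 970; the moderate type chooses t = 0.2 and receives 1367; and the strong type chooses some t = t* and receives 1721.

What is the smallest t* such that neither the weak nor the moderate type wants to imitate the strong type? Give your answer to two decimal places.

Weak type (on-path payoff 970) won't mimic when 970 ≥ 1721 − 157·t*, i.e. t* ≥ 4.78.
Moderate type (on-path payoff 1367 − 89×0.2 = 1349.2) won't mimic when 1349.2 ≥ 1721 − 89·t*, i.e. t* ≥ 4.18.
Both must hold, so t* = max(4.78, 4.18) = 4.78. The weak type's constraint binds.

4.78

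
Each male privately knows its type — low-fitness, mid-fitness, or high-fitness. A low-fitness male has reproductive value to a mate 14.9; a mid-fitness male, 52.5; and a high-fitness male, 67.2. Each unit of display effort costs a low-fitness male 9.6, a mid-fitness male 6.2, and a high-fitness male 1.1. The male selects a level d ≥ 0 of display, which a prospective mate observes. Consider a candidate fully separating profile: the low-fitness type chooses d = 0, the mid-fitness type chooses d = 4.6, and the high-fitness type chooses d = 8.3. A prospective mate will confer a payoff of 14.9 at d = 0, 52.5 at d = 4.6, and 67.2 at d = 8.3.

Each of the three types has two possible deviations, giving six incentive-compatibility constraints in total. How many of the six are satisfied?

6

Low-fitness (own payoff 14.9): to d=4.6 gives 52.5 − 9.6×4.6 = 8.34 → no gain ✓; to d=8.3 gives 67.2 − 9.6×8.3 = -12.48 → no gain ✓.
Mid-fitness (own payoff 52.5 − 6.2×4.6 = 23.98): to d=0 gives 14.9 → no gain ✓; to d=8.3 gives 67.2 − 6.2×8.3 = 15.74 → no gain ✓.
High-fitness (own payoff 67.2 − 1.1×8.3 = 58.07): to d=0 gives 14.9 → no gain ✓; to d=4.6 gives 52.5 − 1.1×4.6 = 47.44 → no gain ✓.
6 of the 6 constraints hold; this profile is a separating equilibrium.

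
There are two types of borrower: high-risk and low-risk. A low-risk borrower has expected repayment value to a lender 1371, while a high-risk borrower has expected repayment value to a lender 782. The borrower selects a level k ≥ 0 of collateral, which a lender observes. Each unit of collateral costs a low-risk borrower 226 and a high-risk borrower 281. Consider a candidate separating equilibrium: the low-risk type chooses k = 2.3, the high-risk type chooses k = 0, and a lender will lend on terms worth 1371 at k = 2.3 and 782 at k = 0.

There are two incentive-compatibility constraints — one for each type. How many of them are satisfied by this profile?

Low-risk type: signal → 1371 − 226 × 2.3 = 851.2; deviate to 0 → 782. IC holds (851.2 ≥ 782).
High-risk type: stay at 0 → 782; mimic → 1371 − 281 × 2.3 = 724.7. IC holds (782 ≥ 724.7).
2 of 2 constraints hold, so this is a separating equilibrium.

2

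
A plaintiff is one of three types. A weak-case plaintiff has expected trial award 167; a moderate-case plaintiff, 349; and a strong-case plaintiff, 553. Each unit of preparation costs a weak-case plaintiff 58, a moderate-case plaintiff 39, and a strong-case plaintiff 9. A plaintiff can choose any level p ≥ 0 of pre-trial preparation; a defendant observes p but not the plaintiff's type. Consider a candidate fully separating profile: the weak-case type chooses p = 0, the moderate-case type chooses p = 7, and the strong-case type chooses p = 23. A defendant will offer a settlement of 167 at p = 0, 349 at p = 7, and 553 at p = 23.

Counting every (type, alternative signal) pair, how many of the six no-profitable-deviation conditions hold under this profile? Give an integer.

5

Moderate-case (own payoff 349 − 39×7 = 76): to p=0 gives 167 → profitable ✗; to p=23 gives 553 − 39×23 = -344 → no gain ✓.
Weak-case (own payoff 167): to p=7 gives 349 − 58×7 = -57 → no gain ✓; to p=23 gives 553 − 58×23 = -781 → no gain ✓.
Strong-case (own payoff 553 − 9×23 = 346): to p=0 gives 167 → no gain ✓; to p=7 gives 349 − 9×7 = 286 → no gain ✓.
5 of the 6 constraints hold; not an equilibrium.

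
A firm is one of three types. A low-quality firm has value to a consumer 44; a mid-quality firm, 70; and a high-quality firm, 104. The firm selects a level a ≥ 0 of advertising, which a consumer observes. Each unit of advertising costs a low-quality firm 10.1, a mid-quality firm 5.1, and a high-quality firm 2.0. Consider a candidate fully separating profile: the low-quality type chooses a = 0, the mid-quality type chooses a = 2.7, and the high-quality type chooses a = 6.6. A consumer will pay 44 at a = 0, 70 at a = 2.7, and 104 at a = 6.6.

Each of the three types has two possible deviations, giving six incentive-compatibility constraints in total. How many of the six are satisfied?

5

High-quality (own payoff 104 − 2.0×6.6 = 90.8): to a=0 gives 44 → no gain ✓; to a=2.7 gives 70 − 2.0×2.7 = 64.6 → no gain ✓.
Mid-quality (own payoff 70 − 5.1×2.7 = 56.23): to a=0 gives 44 → no gain ✓; to a=6.6 gives 104 − 5.1×6.6 = 70.34 → profitable ✗.
Low-quality (own payoff 44): to a=2.7 gives 70 − 10.1×2.7 = 42.73 → no gain ✓; to a=6.6 gives 104 − 10.1×6.6 = 37.34 → no gain ✓.
5 of the 6 constraints hold; not an equilibrium.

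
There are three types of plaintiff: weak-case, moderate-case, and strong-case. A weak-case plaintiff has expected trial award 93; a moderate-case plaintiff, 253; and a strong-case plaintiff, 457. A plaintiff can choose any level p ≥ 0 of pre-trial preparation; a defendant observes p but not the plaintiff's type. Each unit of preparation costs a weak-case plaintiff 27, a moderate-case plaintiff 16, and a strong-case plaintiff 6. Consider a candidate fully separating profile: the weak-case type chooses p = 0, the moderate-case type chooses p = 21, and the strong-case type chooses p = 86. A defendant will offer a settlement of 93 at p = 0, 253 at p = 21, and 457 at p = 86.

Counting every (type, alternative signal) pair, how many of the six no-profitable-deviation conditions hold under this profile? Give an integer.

Strong-case (own payoff 457 − 6×86 = -59): to p=0 gives 93 → profitable ✗; to p=21 gives 253 − 6×21 = 127 → profitable ✗.
Moderate-case (own payoff 253 − 16×21 = -83): to p=0 gives 93 → profitable ✗; to p=86 gives 457 − 16×86 = -919 → no gain ✓.
Weak-case (own payoff 93): to p=21 gives 253 − 27×21 = -314 → no gain ✓; to p=86 gives 457 − 27×86 = -1865 → no gain ✓.
3 of the 6 constraints hold; not an equilibrium.

3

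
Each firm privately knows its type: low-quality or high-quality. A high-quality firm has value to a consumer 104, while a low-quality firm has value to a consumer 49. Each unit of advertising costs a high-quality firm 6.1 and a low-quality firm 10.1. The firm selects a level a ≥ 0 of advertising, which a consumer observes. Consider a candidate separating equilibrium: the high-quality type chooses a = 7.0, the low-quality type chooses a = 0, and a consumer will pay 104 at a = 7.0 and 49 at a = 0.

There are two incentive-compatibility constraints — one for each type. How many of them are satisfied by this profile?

2

High-quality type: signal → 104 − 6.1 × 7.0 = 61.3; deviate to 0 → 49. IC holds (61.3 ≥ 49).
Low-quality type: stay at 0 → 49; mimic → 104 − 10.1 × 7.0 = 33.3. IC holds (49 ≥ 33.3).
2 of 2 constraints hold, so this is a separating equilibrium.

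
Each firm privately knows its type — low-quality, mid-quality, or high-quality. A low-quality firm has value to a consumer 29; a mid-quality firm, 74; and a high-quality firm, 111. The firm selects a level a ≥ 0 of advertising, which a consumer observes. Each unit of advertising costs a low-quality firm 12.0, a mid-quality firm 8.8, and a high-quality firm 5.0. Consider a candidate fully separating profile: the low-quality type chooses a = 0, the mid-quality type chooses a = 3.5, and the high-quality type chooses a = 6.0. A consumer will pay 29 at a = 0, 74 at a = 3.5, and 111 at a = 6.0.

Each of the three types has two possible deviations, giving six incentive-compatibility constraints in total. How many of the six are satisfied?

Mid-quality (own payoff 74 − 8.8×3.5 = 43.2): to a=0 gives 29 → no gain ✓; to a=6.0 gives 111 − 8.8×6.0 = 58.2 → profitable ✗.
High-quality (own payoff 111 − 5.0×6.0 = 81): to a=0 gives 29 → no gain ✓; to a=3.5 gives 74 − 5.0×3.5 = 56.5 → no gain ✓.
Low-quality (own payoff 29): to a=3.5 gives 74 − 12.0×3.5 = 32 → profitable ✗; to a=6.0 gives 111 − 12.0×6.0 = 39 → profitable ✗.
3 of the 6 constraints hold; not an equilibrium.

3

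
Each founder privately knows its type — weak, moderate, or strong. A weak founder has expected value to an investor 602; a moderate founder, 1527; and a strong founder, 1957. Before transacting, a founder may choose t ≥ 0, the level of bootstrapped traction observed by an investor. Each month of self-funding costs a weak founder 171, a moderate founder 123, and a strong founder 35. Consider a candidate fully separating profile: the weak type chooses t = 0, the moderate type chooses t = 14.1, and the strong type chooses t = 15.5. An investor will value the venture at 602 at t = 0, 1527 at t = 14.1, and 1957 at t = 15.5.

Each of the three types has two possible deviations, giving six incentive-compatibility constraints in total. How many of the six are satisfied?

4

Moderate (own payoff 1527 − 123×14.1 = -207.3): to t=0 gives 602 → profitable ✗; to t=15.5 gives 1957 − 123×15.5 = 50.5 → profitable ✗.
Strong (own payoff 1957 − 35×15.5 = 1414.5): to t=0 gives 602 → no gain ✓; to t=14.1 gives 1527 − 35×14.1 = 1033.5 → no gain ✓.
Weak (own payoff 602): to t=14.1 gives 1527 − 171×14.1 = -884.1 → no gain ✓; to t=15.5 gives 1957 − 171×15.5 = -693.5 → no gain ✓.
4 of the 6 constraints hold; not an equilibrium.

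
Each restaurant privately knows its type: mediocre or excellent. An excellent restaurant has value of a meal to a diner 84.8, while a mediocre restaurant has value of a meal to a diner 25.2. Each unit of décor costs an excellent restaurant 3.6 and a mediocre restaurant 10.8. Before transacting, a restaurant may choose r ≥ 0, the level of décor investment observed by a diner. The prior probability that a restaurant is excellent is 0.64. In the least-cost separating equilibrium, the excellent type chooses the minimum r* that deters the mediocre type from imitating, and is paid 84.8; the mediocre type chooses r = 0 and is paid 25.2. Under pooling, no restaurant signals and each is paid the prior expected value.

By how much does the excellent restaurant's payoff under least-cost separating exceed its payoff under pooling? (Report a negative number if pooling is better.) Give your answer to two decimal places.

Least-cost separating signal: r* solves 25.2 = 84.8 − 10.8·r*, so r* = (84.8 − 25.2)/10.8 ≈ 5.5185.
Excellent type's separating payoff: 84.8 − 3.6 × r* = 84.8 − 3.6 × (84.8 − 25.2)/10.8 = 84.8 − 214.56/10.8 ≈ 64.9333.
Pooling payoff: 0.64 × 84.8 + 0.36 × 25.2 = 63.344.
Difference: 64.9333 − 63.344 = 1.5893, i.e. 1.59 to two decimal places.
The excellent type prefers to separate.

1.59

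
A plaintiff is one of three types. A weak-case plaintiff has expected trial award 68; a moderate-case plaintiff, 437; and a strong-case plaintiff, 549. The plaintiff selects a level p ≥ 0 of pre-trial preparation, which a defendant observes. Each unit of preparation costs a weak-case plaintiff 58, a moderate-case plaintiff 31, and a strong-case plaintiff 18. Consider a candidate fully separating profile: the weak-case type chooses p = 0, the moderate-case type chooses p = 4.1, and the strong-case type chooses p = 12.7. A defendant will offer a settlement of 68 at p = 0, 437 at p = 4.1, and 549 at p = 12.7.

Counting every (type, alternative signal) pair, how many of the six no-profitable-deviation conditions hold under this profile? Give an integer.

Moderate-case (own payoff 437 − 31×4.1 = 309.9): to p=0 gives 68 → no gain ✓; to p=12.7 gives 549 − 31×12.7 = 155.3 → no gain ✓.
Weak-case (own payoff 68): to p=4.1 gives 437 − 58×4.1 = 199.2 → profitable ✗; to p=12.7 gives 549 − 58×12.7 = -187.6 → no gain ✓.
Strong-case (own payoff 549 − 18×12.7 = 320.4): to p=0 gives 68 → no gain ✓; to p=4.1 gives 437 − 18×4.1 = 363.2 → profitable ✗.
4 of the 6 constraints hold; not an equilibrium.

4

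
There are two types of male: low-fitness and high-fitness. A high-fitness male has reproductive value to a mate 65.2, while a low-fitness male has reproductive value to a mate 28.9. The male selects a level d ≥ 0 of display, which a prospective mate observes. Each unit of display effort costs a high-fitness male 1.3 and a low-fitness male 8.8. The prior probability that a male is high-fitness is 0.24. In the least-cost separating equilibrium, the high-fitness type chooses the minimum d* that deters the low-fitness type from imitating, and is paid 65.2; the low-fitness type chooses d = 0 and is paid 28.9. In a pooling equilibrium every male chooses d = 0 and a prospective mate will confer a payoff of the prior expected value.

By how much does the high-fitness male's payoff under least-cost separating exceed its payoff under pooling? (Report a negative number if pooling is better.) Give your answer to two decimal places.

22.23

Least-cost separating signal: d* solves 28.9 = 65.2 − 8.8·d*, so d* = (65.2 − 28.9)/8.8 = 4.125.
High-fitness type's separating payoff: 65.2 − 1.3 × d* = 65.2 − 1.3 × (65.2 − 28.9)/8.8 = 65.2 − 47.19/8.8 = 59.8375.
Pooling payoff: 0.24 × 65.2 + 0.76 × 28.9 = 37.612.
Difference: 59.8375 − 37.612 = 22.2255, i.e. 22.23 to two decimal places.
The high-fitness type prefers to separate.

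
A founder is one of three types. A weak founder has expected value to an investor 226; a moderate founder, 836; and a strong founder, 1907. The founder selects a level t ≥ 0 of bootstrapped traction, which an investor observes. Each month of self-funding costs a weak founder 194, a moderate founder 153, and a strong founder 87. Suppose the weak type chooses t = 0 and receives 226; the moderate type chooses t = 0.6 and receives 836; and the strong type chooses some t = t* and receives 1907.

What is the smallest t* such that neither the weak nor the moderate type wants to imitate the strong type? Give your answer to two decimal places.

8.66

Weak type (on-path payoff 226) won't mimic when 226 ≥ 1907 − 194·t*, i.e. t* ≥ 8.66.
Moderate type (on-path payoff 836 − 153×0.6 = 744.2) won't mimic when 744.2 ≥ 1907 − 153·t*, i.e. t* ≥ 7.60.
Both must hold, so t* = max(8.66, 7.60) = 8.66. The weak type's constraint binds.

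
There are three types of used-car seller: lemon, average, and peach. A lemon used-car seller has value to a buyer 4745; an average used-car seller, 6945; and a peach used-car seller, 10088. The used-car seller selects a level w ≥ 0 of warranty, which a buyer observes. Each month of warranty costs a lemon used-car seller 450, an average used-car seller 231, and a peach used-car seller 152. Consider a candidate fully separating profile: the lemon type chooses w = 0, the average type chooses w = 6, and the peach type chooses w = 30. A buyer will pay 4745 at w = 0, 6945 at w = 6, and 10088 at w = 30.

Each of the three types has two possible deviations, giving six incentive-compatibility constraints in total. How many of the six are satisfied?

Average (own payoff 6945 − 231×6 = 5559): to w=0 gives 4745 → no gain ✓; to w=30 gives 10088 − 231×30 = 3158 → no gain ✓.
Peach (own payoff 10088 − 152×30 = 5528): to w=0 gives 4745 → no gain ✓; to w=6 gives 6945 − 152×6 = 6033 → profitable ✗.
Lemon (own payoff 4745): to w=6 gives 6945 − 450×6 = 4245 → no gain ✓; to w=30 gives 10088 − 450×30 = -3412 → no gain ✓.
5 of the 6 constraints hold; not an equilibrium.

5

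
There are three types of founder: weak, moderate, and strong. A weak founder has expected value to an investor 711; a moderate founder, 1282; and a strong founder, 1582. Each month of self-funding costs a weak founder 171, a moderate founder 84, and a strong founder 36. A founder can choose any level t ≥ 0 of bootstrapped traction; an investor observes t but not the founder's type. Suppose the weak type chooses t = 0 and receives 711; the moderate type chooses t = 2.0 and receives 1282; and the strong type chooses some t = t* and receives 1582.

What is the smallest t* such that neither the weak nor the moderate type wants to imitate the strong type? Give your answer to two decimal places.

5.57

Moderate type (on-path payoff 1282 − 84×2.0 = 1114) won't mimic when 1114 ≥ 1582 − 84·t*, i.e. t* ≥ 5.57.
Weak type (on-path payoff 711) won't mimic when 711 ≥ 1582 − 171·t*, i.e. t* ≥ 5.09.
Both must hold, so t* = max(5.09, 5.57) = 5.57. The moderate type's constraint binds.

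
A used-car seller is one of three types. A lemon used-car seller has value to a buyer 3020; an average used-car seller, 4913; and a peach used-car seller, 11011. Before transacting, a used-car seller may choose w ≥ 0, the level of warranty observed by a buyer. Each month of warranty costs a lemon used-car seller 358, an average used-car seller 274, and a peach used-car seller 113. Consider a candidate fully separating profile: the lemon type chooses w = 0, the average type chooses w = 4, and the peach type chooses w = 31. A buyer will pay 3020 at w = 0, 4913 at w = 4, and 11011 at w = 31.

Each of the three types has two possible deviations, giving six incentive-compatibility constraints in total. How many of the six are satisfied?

5

Peach (own payoff 11011 − 113×31 = 7508): to w=0 gives 3020 → no gain ✓; to w=4 gives 4913 − 113×4 = 4461 → no gain ✓.
Lemon (own payoff 3020): to w=4 gives 4913 − 358×4 = 3481 → profitable ✗; to w=31 gives 11011 − 358×31 = -87 → no gain ✓.
Average (own payoff 4913 − 274×4 = 3817): to w=0 gives 3020 → no gain ✓; to w=31 gives 11011 − 274×31 = 2517 → no gain ✓.
5 of the 6 constraints hold; not an equilibrium.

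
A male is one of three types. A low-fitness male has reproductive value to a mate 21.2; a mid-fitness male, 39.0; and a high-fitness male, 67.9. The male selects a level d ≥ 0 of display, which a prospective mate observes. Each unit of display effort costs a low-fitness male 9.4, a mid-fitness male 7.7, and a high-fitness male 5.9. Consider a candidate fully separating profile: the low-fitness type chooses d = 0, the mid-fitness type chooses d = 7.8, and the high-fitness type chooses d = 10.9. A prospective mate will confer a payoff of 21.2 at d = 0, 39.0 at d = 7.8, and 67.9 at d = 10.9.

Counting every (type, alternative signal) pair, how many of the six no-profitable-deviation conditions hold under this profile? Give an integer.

High-fitness (own payoff 67.9 − 5.9×10.9 = 3.59): to d=0 gives 21.2 → profitable ✗; to d=7.8 gives 39.0 − 5.9×7.8 = -7.02 → no gain ✓.
Mid-fitness (own payoff 39.0 − 7.7×7.8 = -21.06): to d=0 gives 21.2 → profitable ✗; to d=10.9 gives 67.9 − 7.7×10.9 = -16.03 → profitable ✗.
Low-fitness (own payoff 21.2): to d=7.8 gives 39.0 − 9.4×7.8 = -34.32 → no gain ✓; to d=10.9 gives 67.9 − 9.4×10.9 = -34.56 → no gain ✓.
3 of the 6 constraints hold; not an equilibrium.

3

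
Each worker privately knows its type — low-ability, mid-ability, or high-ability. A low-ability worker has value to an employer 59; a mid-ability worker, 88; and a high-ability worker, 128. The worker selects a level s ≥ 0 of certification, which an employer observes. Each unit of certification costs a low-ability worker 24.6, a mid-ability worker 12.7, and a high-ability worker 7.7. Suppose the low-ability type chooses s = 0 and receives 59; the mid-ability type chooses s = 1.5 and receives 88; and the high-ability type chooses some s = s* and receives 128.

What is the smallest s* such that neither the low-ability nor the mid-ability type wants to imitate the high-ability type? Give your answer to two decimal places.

Low-ability type (on-path payoff 59) won't mimic when 59 ≥ 128 − 24.6·s*, i.e. s* ≥ 2.80.
Mid-ability type (on-path payoff 88 − 12.7×1.5 = 68.95) won't mimic when 68.95 ≥ 128 − 12.7·s*, i.e. s* ≥ 4.65.
Both must hold, so s* = max(2.80, 4.65) = 4.65. The mid-ability type's constraint binds.

4.65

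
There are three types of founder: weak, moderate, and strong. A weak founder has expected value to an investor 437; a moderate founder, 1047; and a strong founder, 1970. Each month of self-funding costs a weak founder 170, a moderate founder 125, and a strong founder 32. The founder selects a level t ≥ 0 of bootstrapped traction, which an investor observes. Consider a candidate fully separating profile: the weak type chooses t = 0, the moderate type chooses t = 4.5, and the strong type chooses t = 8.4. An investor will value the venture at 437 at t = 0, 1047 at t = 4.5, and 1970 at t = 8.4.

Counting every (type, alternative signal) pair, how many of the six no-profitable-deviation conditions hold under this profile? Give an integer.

4

Strong (own payoff 1970 − 32×8.4 = 1701.2): to t=0 gives 437 → no gain ✓; to t=4.5 gives 1047 − 32×4.5 = 903 → no gain ✓.
Weak (own payoff 437): to t=4.5 gives 1047 − 170×4.5 = 282 → no gain ✓; to t=8.4 gives 1970 − 170×8.4 = 542 → profitable ✗.
Moderate (own payoff 1047 − 125×4.5 = 484.5): to t=0 gives 437 → no gain ✓; to t=8.4 gives 1970 − 125×8.4 = 920 → profitable ✗.
4 of the 6 constraints hold; not an equilibrium.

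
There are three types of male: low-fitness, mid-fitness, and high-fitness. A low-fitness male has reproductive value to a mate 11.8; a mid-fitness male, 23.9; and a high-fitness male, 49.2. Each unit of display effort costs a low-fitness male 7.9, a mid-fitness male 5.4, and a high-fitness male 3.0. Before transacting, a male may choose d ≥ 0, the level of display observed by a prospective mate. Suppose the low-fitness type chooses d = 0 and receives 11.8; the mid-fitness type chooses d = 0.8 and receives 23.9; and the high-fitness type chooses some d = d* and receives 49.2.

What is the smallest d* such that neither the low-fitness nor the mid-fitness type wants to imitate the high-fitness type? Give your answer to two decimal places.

5.49

Mid-fitness type (on-path payoff 23.9 − 5.4×0.8 = 19.58) won't mimic when 19.58 ≥ 49.2 − 5.4·d*, i.e. d* ≥ 5.49.
Low-fitness type (on-path payoff 11.8) won't mimic when 11.8 ≥ 49.2 − 7.9·d*, i.e. d* ≥ 4.73.
Both must hold, so d* = max(4.73, 5.49) = 5.49. The mid-fitness type's constraint binds.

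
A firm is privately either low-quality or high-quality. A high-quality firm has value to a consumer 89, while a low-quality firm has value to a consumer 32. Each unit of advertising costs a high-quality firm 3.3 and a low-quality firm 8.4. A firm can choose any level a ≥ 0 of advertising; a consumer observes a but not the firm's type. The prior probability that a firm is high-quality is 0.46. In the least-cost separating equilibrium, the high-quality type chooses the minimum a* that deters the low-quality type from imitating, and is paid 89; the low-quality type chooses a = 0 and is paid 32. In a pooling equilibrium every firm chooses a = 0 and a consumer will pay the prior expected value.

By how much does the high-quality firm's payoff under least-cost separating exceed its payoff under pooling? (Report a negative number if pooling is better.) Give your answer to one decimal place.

8.4

Least-cost separating signal: a* solves 32 = 89 − 8.4·a*, so a* = (89 − 32)/8.4 ≈ 6.7857.
High-quality type's separating payoff: 89 − 3.3 × a* = 89 − 3.3 × (89 − 32)/8.4 = 89 − 188.1/8.4 ≈ 66.607.
Pooling payoff: 0.46 × 89 + 0.54 × 32 = 58.22.
Difference: 66.607 − 58.22 = 8.387, i.e. 8.4 to one decimal place.
The high-quality type prefers to separate.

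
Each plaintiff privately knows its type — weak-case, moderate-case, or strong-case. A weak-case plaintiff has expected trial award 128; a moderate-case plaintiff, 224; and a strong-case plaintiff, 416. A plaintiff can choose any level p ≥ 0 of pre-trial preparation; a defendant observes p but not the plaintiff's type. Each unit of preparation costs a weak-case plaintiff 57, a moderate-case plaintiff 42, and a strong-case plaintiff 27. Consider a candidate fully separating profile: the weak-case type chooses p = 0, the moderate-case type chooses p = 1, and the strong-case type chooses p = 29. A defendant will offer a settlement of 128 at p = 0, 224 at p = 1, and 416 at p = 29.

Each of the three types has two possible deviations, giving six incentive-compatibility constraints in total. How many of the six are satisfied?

3

Strong-case (own payoff 416 − 27×29 = -367): to p=0 gives 128 → profitable ✗; to p=1 gives 224 − 27×1 = 197 → profitable ✗.
Weak-case (own payoff 128): to p=1 gives 224 − 57×1 = 167 → profitable ✗; to p=29 gives 416 − 57×29 = -1237 → no gain ✓.
Moderate-case (own payoff 224 − 42×1 = 182): to p=0 gives 128 → no gain ✓; to p=29 gives 416 − 42×29 = -802 → no gain ✓.
3 of the 6 constraints hold; not an equilibrium.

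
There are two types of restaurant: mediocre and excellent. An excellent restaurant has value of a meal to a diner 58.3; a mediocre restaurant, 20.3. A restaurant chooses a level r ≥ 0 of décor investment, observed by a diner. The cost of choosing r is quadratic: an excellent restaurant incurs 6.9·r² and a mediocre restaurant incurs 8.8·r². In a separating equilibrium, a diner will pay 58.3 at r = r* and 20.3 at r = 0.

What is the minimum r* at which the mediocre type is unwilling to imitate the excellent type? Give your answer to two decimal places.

The mediocre type at r = 0 receives 20.3; imitating at r* yields 58.3 − 8.8·r*².
Indifference: 20.3 = 58.3 − 8.8·r*², so r*² = (58.3 − 20.3) / 8.8 ≈ 4.3182.
r* = √4.3182 ≈ 2.08.

2.08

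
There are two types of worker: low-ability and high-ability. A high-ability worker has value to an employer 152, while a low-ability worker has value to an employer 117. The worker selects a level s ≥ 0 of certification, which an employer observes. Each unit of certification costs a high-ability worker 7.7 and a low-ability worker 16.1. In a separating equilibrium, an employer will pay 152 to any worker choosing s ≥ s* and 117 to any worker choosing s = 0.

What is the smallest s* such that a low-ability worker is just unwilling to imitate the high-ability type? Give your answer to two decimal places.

2.17

A low-ability worker choosing s = 0 receives 117.
Imitating at s* instead would pay 152 at cost 16.1·s*, netting 152 − 16.1·s*.
Indifference: 117 = 152 − 16.1·s*, so s* = (152 − 117) / 16.1 ≈ 2.17.
At s* the low-ability type's incentive constraint just binds; the high-ability type strictly prefers s* since its per-unit cost is lower.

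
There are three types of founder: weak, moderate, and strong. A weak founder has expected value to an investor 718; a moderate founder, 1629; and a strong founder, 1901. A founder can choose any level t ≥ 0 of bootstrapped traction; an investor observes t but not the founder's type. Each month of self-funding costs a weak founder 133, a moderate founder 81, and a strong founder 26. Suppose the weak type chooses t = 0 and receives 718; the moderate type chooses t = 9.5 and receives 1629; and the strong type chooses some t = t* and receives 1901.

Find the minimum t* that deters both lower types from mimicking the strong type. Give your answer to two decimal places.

Weak type (on-path payoff 718) won't mimic when 718 ≥ 1901 − 133·t*, i.e. t* ≥ 8.89.
Moderate type (on-path payoff 1629 − 81×9.5 = 859.5) won't mimic when 859.5 ≥ 1901 − 81·t*, i.e. t* ≥ 12.86.
Both must hold, so t* = max(8.89, 12.86) = 12.86. The moderate type's constraint binds.

12.86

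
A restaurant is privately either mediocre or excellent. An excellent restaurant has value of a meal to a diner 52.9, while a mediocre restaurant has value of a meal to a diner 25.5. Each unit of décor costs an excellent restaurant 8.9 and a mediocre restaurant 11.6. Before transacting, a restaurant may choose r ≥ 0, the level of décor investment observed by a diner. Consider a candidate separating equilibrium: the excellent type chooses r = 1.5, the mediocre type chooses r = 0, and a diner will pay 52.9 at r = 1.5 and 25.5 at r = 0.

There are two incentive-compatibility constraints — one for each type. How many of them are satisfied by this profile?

Mediocre type: stay at 0 → 25.5; mimic → 52.9 − 11.6 × 1.5 = 35.5. IC fails (25.5 < 35.5).
Excellent type: signal → 52.9 − 8.9 × 1.5 = 39.55; deviate to 0 → 25.5. IC holds (39.55 ≥ 25.5).
1 of 2 constraints hold, so this profile is not an equilibrium.

1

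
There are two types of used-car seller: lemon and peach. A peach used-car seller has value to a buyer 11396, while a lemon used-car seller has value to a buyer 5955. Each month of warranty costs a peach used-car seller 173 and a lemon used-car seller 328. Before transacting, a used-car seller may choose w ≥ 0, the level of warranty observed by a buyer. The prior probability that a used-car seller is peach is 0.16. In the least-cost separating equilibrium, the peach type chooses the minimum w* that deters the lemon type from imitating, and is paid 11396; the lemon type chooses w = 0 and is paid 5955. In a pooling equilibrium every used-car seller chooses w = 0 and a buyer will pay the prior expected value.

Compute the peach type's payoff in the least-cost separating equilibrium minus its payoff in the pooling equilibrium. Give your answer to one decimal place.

Least-cost separating signal: w* solves 5955 = 11396 − 328·w*, so w* = (11396 − 5955)/328 ≈ 16.5884.
Peach type's separating payoff: 11396 − 173 × w* = 11396 − 173 × (11396 − 5955)/328 = 11396 − 941293/328 ≈ 8526.204.
Pooling payoff: 0.16 × 11396 + 0.84 × 5955 = 6825.56.
Difference: 8526.204 − 6825.56 = 1700.644, i.e. 1700.6 to one decimal place.
The peach type prefers to separate.

1700.6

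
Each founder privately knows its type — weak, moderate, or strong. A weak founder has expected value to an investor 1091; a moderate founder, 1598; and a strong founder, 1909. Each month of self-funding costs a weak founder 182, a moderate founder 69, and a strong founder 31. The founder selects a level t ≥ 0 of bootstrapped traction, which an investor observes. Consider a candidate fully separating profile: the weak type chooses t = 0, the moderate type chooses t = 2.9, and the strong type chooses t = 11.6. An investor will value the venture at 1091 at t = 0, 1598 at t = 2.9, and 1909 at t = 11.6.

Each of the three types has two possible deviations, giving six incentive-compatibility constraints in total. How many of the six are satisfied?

Strong (own payoff 1909 − 31×11.6 = 1549.4): to t=0 gives 1091 → no gain ✓; to t=2.9 gives 1598 − 31×2.9 = 1508.1 → no gain ✓.
Moderate (own payoff 1598 − 69×2.9 = 1397.9): to t=0 gives 1091 → no gain ✓; to t=11.6 gives 1909 − 69×11.6 = 1108.6 → no gain ✓.
Weak (own payoff 1091): to t=2.9 gives 1598 − 182×2.9 = 1070.2 → no gain ✓; to t=11.6 gives 1909 − 182×11.6 = -202.2 → no gain ✓.
6 of the 6 constraints hold; this profile is a separating equilibrium.

6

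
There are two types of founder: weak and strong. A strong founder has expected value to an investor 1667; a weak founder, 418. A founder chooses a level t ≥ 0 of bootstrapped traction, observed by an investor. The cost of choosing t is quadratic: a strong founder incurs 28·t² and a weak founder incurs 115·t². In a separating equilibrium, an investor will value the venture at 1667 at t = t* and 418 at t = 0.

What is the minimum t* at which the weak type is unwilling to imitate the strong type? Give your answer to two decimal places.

The weak type at t = 0 receives 418; imitating at t* yields 1667 − 115·t*².
Indifference: 418 = 1667 − 115·t*², so t*² = (1667 − 418) / 115 ≈ 10.8609.
t* = √10.8609 ≈ 3.30.

3.30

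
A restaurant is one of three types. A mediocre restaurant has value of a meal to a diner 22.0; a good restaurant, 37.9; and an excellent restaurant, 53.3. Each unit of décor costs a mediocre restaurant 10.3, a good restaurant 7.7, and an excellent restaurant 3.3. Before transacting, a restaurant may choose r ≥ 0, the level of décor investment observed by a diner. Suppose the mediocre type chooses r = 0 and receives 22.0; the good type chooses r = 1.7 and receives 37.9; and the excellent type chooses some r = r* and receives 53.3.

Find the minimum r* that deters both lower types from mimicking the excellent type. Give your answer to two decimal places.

Good type (on-path payoff 37.9 − 7.7×1.7 = 24.81) won't mimic when 24.81 ≥ 53.3 − 7.7·r*, i.e. r* ≥ 3.70.
Mediocre type (on-path payoff 22.0) won't mimic when 22.0 ≥ 53.3 − 10.3·r*, i.e. r* ≥ 3.04.
Both must hold, so r* = max(3.04, 3.70) = 3.70. The good type's constraint binds.

3.70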